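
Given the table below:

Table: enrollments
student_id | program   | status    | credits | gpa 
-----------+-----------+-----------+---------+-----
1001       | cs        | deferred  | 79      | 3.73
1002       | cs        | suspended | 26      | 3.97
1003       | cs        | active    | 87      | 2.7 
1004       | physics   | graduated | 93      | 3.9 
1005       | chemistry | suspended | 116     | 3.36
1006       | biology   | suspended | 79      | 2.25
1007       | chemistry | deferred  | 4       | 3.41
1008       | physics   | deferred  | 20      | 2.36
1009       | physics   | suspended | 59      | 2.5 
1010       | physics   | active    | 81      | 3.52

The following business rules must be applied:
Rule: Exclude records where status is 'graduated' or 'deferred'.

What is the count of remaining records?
6

Step 1: Count records to exclude
  - 1 (graduated) + 3 (deferred) = 4 records
Step 2: Total records: 10
Step 3: Remaining = 10 - 4 = 6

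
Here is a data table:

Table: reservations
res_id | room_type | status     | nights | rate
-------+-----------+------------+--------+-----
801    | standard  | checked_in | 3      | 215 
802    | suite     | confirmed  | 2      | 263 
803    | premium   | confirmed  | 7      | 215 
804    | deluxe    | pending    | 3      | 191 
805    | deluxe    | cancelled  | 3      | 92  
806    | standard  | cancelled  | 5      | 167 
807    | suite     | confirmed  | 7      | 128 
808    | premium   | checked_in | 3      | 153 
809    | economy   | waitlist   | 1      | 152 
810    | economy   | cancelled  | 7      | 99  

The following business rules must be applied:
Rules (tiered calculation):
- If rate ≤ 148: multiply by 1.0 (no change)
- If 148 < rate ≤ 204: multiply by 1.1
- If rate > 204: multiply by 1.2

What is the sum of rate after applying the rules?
1879.9

Step 1: Tier 1 (rate ≤ 148): 3 records, sum = 319 × 1.0 = 319.0
Step 2: Tier 2 (148 < rate ≤ 204): 4 records, sum = 663 × 1.1 = 729.3
Step 3: Tier 3 (rate > 204): 3 records, sum = 693 × 1.2 = 831.6
Step 4: Final sum = 319.0 + 729.3 + 831.6 = 1879.9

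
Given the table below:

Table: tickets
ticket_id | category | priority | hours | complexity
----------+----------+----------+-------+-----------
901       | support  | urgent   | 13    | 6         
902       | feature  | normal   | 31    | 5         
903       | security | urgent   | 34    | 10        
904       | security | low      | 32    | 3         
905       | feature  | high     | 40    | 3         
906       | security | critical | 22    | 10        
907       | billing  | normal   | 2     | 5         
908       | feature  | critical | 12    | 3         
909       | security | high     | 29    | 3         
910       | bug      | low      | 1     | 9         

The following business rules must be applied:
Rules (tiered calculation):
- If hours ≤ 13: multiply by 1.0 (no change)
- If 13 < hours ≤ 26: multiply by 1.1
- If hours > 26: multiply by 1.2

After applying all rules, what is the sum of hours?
251.4

Step 1: Tier 1 (hours ≤ 13): 4 records, sum = 28 × 1.0 = 28.0
Step 2: Tier 2 (13 < hours ≤ 26): 1 records, sum = 22 × 1.1 = 24.2
Step 3: Tier 3 (hours > 26): 5 records, sum = 166 × 1.2 = 199.2
Step 4: Final sum = 28.0 + 24.2 + 199.2 = 251.4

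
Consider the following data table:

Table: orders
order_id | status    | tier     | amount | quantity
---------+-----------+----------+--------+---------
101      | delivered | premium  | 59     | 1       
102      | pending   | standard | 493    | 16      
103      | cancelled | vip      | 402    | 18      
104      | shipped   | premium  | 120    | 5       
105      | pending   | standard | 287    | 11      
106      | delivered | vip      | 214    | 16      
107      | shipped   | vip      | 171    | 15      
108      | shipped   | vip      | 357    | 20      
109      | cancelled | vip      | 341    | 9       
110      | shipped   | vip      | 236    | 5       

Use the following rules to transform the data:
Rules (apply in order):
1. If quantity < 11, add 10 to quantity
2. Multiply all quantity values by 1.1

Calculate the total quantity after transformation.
171.6

Step 1: Apply Rule 1 - Add 10 to records with quantity < 11
  - 4 records affected: 20 + (4 × 10) = 60
  - Unaffected records: 96
  - Sum after Rule 1: 156
Step 2: Apply Rule 2 - Multiply all by 1.1
  - 156 × 1.1 = 171.6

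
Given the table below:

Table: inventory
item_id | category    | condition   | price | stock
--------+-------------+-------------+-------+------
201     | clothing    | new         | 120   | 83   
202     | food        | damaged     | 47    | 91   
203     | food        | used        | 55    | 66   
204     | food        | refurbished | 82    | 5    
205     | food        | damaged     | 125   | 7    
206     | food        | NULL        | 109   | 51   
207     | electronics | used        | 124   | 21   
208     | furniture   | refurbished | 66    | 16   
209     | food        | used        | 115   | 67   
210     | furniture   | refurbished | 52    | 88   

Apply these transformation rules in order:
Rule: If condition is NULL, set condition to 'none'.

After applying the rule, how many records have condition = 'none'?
1

Step 1: Count records where condition IS NULL
Step 2: Found 1 records with NULL condition
Step 3: These records will have condition set to 'none'
Step 4: Records already having condition = 'none': 0
Step 5: Answer: 1 + 0 = 1 records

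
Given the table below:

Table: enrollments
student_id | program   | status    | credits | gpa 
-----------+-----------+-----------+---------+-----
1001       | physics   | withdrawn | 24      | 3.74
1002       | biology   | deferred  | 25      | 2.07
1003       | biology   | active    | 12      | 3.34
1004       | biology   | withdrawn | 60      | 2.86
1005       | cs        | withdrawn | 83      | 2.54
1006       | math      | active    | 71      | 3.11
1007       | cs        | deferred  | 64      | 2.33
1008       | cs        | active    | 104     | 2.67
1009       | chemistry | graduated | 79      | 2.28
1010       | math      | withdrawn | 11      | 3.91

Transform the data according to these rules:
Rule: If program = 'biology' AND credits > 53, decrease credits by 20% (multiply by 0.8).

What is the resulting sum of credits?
521.0

Step 1: Find records where program = 'biology' AND credits > 53
Step 2: 1 records match, summing to 60
Step 3: After multiplier: 60 × 0.8 = 48.0
Step 4: Unaffected records sum: 473
Step 5: Final sum = 48.0 + 473 = 521.0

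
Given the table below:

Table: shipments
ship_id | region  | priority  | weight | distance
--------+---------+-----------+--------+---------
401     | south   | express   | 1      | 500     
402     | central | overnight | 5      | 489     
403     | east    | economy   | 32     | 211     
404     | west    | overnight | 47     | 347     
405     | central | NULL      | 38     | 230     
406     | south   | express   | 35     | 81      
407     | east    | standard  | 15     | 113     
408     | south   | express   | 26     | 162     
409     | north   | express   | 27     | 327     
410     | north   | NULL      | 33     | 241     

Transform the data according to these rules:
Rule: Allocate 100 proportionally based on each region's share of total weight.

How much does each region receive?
central: 16.6, east: 18.15, north: 23.17, south: 23.94, west: 18.15

Step 1: Calculate total weight = 259
Step 2: Calculate each region's proportion:
  central: 43/259 = 16.60% → 16.6
  east: 47/259 = 18.15% → 18.15
  north: 60/259 = 23.17% → 23.17
  south: 62/259 = 23.94% → 23.94
  west: 47/259 = 18.15% → 18.15
Step 3: Verify: sum of allocations ≈ 100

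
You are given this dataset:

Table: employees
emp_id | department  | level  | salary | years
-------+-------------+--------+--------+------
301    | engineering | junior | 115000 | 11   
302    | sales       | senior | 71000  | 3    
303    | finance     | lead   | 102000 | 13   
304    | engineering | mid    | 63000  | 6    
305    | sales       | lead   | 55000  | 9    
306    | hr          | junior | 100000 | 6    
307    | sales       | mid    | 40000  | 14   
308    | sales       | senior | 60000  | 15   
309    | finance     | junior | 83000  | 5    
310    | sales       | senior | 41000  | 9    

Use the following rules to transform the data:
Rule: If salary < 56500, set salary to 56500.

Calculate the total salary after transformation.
763500

Step 1: 3 records have salary < 56500
Step 2: These records originally summed to 136000
Step 3: After setting to minimum: 3 × 56500 = 169500
Step 4: Unaffected records sum: 594000
Step 5: Final sum = 169500 + 594000 = 763500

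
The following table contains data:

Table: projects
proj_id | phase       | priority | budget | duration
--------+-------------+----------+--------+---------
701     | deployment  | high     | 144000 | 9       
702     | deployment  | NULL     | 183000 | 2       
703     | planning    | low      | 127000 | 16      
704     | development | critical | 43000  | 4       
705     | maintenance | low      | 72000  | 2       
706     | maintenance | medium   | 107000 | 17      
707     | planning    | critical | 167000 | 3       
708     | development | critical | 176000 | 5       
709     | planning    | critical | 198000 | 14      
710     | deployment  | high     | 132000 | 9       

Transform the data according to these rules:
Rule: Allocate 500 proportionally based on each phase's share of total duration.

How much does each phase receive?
deployment: 123.46, development: 55.56, maintenance: 117.28, planning: 203.7

Step 1: Calculate total duration = 81
Step 2: Calculate each phase's proportion:
  deployment: 20/81 = 24.69% → 123.46
  development: 9/81 = 11.11% → 55.56
  maintenance: 19/81 = 23.46% → 117.28
  planning: 33/81 = 40.74% → 203.7
Step 3: Verify: sum of allocations ≈ 500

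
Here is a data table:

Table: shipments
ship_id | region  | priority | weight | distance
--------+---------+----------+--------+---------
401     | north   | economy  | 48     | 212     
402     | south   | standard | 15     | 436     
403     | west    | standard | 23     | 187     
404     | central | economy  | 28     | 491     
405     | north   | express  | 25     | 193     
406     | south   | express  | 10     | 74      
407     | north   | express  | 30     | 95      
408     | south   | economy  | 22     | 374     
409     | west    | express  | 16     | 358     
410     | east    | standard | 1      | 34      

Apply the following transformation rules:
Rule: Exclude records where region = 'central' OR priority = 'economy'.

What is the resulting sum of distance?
1377

Step 1: Find records where region = 'central' OR priority = 'economy'
Step 2: 3 records match, summing to 1077
Step 3: Original sum: 2454
Step 4: Remaining sum = 2454 - 1077 = 1377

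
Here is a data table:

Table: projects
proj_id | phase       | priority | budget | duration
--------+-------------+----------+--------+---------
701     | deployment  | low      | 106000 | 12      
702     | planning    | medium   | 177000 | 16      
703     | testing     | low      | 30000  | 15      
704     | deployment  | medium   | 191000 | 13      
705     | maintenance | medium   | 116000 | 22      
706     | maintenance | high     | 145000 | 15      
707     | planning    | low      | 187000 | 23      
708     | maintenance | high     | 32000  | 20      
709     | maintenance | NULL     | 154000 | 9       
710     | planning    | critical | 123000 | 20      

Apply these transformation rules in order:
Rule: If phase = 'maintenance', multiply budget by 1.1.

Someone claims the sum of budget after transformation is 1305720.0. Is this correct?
No, the correct result is 1305700.0.

Step 1: Calculate the correct sum after transformation
Step 2: Apply multiplier 1.1 to records where phase = 'maintenance'
Step 3: Correct result = 1305700.0
Step 4: Claimed result = 1305720.0
Step 5: 1305700.0 ≠ 1305720.0
Conclusion: The claimed result is incorrect. The correct answer is 1305700.0.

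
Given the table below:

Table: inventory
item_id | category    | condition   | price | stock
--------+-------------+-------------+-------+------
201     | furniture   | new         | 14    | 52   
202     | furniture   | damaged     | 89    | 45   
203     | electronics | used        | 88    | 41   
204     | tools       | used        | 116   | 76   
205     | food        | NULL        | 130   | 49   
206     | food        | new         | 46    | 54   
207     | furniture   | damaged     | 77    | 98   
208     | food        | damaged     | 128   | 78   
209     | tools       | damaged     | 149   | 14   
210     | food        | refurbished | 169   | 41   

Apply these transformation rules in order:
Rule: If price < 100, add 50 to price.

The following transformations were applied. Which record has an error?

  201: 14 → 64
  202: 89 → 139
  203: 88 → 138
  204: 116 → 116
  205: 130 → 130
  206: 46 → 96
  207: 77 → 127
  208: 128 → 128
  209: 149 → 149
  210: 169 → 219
Record 210 has an error. The correct transformed value should be 169, not 219.

Step 1: Check each record against the rule
Step 2: Record 210 has price = 169
Step 3: Since 169 >= 100, the bonus should not have been applied
Step 4: Correct value = 169, but claimed value = 219
Conclusion: Record 210 has the error.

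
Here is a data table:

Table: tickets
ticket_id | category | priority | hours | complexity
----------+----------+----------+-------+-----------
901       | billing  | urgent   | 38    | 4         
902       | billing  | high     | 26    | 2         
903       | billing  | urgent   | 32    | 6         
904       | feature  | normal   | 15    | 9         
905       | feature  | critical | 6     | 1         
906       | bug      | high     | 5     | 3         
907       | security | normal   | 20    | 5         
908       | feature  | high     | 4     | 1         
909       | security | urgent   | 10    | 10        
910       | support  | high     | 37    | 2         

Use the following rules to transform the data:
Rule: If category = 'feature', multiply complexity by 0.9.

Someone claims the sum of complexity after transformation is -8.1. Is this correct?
No, the correct result is 41.9.

Step 1: Calculate the correct sum after transformation
Step 2: Apply multiplier 0.9 to records where category = 'feature'
Step 3: Correct result = 41.9
Step 4: Claimed result = -8.1
Step 5: 41.9 ≠ -8.1
Conclusion: The claimed result is incorrect. The correct answer is 41.9.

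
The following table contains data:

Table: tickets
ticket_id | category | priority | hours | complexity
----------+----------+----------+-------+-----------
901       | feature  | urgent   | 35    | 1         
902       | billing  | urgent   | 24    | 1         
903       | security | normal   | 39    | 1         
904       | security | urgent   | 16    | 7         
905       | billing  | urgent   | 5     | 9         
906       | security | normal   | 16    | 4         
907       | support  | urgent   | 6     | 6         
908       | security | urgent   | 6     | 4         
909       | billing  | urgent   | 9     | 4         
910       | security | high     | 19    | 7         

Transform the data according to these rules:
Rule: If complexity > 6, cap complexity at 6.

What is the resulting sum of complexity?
39

Step 1: 3 records have complexity > 6
Step 2: These records originally summed to 23
Step 3: After capping: 3 × 6 = 18
Step 4: Unaffected records sum: 21
Step 5: Final sum = 18 + 21 = 39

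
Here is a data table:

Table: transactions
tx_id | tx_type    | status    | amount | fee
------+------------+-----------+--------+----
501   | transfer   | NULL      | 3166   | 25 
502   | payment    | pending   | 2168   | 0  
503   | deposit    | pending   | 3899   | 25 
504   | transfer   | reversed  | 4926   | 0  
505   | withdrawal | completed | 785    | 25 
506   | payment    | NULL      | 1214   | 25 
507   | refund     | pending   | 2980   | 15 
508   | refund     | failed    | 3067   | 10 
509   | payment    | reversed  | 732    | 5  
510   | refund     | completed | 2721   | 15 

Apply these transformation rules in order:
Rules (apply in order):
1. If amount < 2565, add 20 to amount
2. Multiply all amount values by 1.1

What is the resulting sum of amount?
28311.8

Step 1: Apply Rule 1 - Add 20 to records with amount < 2565
  - 4 records affected: 4899 + (4 × 20) = 4979
  - Unaffected records: 20759
  - Sum after Rule 1: 25738
Step 2: Apply Rule 2 - Multiply all by 1.1
  - 25738 × 1.1 = 28311.8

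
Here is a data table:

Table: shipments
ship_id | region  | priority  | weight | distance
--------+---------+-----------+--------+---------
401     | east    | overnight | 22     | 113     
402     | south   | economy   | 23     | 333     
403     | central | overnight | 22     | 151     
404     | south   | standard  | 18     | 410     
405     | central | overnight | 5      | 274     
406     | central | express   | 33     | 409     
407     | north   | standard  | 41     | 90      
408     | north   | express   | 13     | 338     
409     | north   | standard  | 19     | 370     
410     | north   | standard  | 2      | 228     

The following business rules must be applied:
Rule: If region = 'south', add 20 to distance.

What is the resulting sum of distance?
2756

Step 1: Count records where region = 'south': 2
Step 2: Total bonus added: 2 × 20 = 40
Step 3: Original sum of distance: 2716
Step 4: Final sum = 2716 + 40 = 2756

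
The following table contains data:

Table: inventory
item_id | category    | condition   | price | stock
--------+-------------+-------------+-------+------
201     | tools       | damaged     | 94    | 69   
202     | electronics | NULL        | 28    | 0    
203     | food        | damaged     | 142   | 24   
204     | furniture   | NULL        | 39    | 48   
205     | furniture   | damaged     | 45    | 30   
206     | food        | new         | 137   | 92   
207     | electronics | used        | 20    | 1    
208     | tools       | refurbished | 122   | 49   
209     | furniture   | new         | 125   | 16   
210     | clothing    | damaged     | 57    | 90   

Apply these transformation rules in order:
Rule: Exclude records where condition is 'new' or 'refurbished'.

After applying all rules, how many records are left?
7

Step 1: Count records to exclude
  - 2 (new) + 1 (refurbished) = 3 records
Step 2: Total records: 10
Step 3: Remaining = 10 - 3 = 7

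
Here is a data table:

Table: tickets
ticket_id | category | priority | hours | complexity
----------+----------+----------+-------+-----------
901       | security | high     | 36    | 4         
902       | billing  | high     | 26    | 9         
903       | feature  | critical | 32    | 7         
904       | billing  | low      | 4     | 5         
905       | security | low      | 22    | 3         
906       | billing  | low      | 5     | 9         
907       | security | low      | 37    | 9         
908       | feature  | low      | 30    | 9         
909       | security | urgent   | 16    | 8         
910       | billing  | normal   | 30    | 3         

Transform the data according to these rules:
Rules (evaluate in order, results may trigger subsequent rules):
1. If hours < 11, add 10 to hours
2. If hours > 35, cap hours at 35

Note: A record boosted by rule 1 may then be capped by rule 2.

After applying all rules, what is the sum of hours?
255

Step 1: Apply rule 1 to records with hours < 11
  - 2 records get bonus of 10
  - Of these, 0 records then exceed 35 and get capped
Step 2: Apply rule 2 to records with hours > 35
  - 2 records (original) are capped
Step 3: Calculate final sum = 255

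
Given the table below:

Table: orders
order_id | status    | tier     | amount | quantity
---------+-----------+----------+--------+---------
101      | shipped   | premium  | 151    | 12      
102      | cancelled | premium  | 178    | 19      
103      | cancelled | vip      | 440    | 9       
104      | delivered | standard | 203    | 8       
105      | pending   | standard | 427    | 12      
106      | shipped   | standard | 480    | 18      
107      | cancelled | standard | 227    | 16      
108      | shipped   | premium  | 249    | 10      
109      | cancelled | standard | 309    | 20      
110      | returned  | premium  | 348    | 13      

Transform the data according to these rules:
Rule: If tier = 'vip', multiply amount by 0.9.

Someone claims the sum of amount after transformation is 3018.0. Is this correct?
No, the correct result is 2968.0.

Step 1: Calculate the correct sum after transformation
Step 2: Apply multiplier 0.9 to records where tier = 'vip'
Step 3: Correct result = 2968.0
Step 4: Claimed result = 3018.0
Step 5: 2968.0 ≠ 3018.0
Conclusion: The claimed result is incorrect. The correct answer is 2968.0.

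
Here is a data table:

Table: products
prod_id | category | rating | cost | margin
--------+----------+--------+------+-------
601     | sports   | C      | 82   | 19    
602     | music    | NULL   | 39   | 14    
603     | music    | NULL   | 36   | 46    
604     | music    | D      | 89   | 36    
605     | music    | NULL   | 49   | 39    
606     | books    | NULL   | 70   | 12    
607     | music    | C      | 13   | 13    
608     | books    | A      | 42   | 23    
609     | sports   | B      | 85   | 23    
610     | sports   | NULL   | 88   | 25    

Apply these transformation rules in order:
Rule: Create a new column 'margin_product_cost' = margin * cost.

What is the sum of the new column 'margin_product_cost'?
15005

Step 1: For each record, compute margin * cost
Example calculations:
  19 * 82 = 1558
  14 * 39 = 546
  46 * 36 = 1656
  ...
Step 2: Sum all derived values
Step 3: Total = 15005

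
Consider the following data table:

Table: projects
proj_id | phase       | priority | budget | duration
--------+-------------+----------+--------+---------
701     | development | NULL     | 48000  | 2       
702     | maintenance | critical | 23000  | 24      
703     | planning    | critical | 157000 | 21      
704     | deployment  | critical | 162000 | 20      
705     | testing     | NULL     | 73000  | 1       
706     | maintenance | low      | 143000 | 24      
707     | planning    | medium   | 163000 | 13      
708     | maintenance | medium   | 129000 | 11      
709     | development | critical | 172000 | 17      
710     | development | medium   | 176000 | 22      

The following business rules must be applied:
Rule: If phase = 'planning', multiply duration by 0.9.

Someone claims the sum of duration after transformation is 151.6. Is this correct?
Yes, the result is correct.

Step 1: Calculate the correct sum after transformation
Step 2: Apply multiplier 0.9 to records where phase = 'planning'
Step 3: Correct result = 151.6
Step 4: Claimed result = 151.6
Step 5: 151.6 = 151.6 ✓
Conclusion: The claimed result is correct.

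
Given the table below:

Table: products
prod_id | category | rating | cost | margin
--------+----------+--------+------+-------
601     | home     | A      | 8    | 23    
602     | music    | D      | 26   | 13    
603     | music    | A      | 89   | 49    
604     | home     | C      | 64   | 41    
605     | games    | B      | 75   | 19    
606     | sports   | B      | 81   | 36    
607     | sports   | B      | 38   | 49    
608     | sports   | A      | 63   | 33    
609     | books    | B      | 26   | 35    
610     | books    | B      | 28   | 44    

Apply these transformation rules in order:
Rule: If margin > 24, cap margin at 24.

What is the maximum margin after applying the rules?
24

Step 1: Original maximum margin = 49
Step 2: Apply cap at 24
Step 3: 7 records had margin > 24 and were capped
Step 4: Maximum after transformation = 24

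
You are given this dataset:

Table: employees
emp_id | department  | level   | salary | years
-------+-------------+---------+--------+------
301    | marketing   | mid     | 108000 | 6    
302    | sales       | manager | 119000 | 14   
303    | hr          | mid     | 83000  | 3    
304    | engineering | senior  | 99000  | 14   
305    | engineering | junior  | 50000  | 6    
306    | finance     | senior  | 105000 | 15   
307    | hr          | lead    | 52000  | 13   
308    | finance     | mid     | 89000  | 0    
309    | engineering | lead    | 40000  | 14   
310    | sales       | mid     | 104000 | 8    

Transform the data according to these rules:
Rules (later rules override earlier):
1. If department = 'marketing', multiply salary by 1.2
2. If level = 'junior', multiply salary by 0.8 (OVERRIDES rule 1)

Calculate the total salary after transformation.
860600.0

Step 1: Rule 2 takes priority for records with level = 'junior'
  - 1 records: 50000 × 0.8 = 40000.0
Step 2: Rule 1 applies to remaining records with department = 'marketing'
  - 1 records: 108000 × 1.2 = 129600.0
Step 3: Other records unchanged: 691000
Step 4: Final sum = 40000.0 + 129600.0 + 691000 = 860600.0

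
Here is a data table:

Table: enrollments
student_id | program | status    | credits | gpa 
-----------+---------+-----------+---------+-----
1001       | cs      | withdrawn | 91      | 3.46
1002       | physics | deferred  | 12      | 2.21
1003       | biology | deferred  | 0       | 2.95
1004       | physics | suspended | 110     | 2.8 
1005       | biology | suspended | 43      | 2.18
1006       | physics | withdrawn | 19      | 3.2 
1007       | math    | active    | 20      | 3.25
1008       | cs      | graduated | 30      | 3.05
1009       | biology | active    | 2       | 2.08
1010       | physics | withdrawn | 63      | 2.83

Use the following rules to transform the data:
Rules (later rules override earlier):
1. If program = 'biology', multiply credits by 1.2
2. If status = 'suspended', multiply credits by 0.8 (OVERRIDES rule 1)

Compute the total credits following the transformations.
359.8

Step 1: Rule 2 takes priority for records with status = 'suspended'
  - 2 records: 153 × 0.8 = 122.4
Step 2: Rule 1 applies to remaining records with program = 'biology'
  - 2 records: 2 × 1.2 = 2.4
Step 3: Other records unchanged: 235
Step 4: Final sum = 122.4 + 2.4 + 235 = 359.8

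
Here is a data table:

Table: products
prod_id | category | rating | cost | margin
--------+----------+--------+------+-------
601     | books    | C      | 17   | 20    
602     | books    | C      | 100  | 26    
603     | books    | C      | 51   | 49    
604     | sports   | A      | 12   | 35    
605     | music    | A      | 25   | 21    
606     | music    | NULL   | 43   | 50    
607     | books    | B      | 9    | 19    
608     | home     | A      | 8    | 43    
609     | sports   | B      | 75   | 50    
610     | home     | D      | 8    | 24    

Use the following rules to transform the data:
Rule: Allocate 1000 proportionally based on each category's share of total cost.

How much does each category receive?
books: 508.62, home: 45.98, music: 195.4, sports: 250.0

Step 1: Calculate total cost = 348
Step 2: Calculate each category's proportion:
  books: 177/348 = 50.86% → 508.62
  home: 16/348 = 4.60% → 45.98
  music: 68/348 = 19.54% → 195.4
  sports: 87/348 = 25.00% → 250.0
Step 3: Verify: sum of allocations ≈ 1000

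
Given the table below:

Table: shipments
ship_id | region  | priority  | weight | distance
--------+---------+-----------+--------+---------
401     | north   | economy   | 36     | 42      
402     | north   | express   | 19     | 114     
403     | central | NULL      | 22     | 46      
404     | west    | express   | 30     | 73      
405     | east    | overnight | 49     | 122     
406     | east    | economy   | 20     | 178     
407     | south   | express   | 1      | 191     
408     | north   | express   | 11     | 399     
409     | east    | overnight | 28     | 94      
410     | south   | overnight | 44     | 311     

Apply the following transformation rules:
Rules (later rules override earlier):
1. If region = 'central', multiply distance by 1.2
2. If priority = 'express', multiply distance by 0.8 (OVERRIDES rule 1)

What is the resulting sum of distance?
1423.8

Step 1: Rule 2 takes priority for records with priority = 'express'
  - 4 records: 777 × 0.8 = 621.6
Step 2: Rule 1 applies to remaining records with region = 'central'
  - 1 records: 46 × 1.2 = 55.2
Step 3: Other records unchanged: 747
Step 4: Final sum = 621.6 + 55.2 + 747 = 1423.8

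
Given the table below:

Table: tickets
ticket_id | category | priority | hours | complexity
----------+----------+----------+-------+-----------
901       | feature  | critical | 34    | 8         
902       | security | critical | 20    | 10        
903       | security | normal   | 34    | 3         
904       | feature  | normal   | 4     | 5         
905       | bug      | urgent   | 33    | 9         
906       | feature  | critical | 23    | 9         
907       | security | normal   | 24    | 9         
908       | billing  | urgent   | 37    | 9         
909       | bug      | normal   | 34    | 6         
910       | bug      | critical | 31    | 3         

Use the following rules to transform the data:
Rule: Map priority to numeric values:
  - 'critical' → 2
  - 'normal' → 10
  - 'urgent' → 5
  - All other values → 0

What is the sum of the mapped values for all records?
58

Step 1: Apply mapping to each record
Step 2: Count by status:
  'critical': 4 records × 2 = 8
  'normal': 4 records × 10 = 40
  'urgent': 2 records × 5 = 10
Step 3: Sum all mapped values = 58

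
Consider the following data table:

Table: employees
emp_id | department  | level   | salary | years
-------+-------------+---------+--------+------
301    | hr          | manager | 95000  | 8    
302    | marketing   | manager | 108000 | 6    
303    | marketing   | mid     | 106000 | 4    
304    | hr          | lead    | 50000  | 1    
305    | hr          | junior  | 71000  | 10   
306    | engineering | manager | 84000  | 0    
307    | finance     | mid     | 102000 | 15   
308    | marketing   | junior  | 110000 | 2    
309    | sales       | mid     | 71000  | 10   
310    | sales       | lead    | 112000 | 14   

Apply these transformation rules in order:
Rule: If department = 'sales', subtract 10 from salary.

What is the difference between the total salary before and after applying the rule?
20

Step 1: Original sum of salary = 909000
Step 2: 2 records have department = 'sales'
Step 3: Each affected record changes by -10
Step 4: Total change = 2 × -10 = -20
Step 5: New sum = 909000 + -20 = 908980
Step 6: Difference = |908980 - 909000| = 20
        (Sum decreased by 20)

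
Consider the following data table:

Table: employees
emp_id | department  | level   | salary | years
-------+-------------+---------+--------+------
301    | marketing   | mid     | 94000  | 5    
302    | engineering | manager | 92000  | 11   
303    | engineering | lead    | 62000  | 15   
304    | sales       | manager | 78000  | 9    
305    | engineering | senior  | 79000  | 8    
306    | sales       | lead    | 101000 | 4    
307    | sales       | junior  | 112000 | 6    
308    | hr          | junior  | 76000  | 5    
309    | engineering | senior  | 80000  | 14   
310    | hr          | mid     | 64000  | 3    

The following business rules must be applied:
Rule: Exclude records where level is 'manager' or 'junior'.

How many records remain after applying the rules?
6

Step 1: Count records to exclude
  - 2 (manager) + 2 (junior) = 4 records
Step 2: Total records: 10
Step 3: Remaining = 10 - 4 = 6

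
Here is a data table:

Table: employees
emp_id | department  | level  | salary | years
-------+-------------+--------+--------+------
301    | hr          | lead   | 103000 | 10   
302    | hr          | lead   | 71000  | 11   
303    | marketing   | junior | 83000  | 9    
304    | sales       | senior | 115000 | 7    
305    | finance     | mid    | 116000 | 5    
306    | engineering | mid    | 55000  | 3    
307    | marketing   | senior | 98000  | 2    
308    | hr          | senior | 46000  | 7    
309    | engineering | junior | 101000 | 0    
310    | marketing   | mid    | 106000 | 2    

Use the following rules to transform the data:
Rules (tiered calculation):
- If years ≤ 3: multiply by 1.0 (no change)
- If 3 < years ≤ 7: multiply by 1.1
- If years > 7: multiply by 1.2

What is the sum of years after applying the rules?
63.9

Step 1: Tier 1 (years ≤ 3): 4 records, sum = 7 × 1.0 = 7.0
Step 2: Tier 2 (3 < years ≤ 7): 3 records, sum = 19 × 1.1 = 20.9
Step 3: Tier 3 (years > 7): 3 records, sum = 30 × 1.2 = 36.0
Step 4: Final sum = 7.0 + 20.9 + 36.0 = 63.9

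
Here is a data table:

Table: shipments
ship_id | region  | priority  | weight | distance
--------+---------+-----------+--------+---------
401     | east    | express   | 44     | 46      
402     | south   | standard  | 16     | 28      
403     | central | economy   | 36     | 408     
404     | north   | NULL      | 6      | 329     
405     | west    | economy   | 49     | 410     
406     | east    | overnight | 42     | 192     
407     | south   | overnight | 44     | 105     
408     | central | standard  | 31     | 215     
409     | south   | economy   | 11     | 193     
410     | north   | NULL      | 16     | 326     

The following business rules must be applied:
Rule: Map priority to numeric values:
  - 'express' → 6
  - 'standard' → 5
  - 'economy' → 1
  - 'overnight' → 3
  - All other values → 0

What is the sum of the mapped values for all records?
25

Step 1: Apply mapping to each record
Step 2: Count by status:
  'express': 1 records × 6 = 6
  'standard': 2 records × 5 = 10
  'economy': 3 records × 1 = 3
  'overnight': 2 records × 3 = 6
Step 3: Sum all mapped values = 25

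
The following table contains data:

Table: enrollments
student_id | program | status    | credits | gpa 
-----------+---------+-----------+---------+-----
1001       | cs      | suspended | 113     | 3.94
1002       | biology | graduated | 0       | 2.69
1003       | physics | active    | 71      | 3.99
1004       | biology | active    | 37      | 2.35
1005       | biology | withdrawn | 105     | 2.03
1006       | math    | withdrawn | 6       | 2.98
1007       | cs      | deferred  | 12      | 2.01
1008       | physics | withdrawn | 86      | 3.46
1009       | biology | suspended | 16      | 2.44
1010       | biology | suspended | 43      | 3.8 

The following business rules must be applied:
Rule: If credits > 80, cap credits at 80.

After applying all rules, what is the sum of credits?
425

Step 1: 3 records have credits > 80
Step 2: These records originally summed to 304
Step 3: After capping: 3 × 80 = 240
Step 4: Unaffected records sum: 185
Step 5: Final sum = 240 + 185 = 425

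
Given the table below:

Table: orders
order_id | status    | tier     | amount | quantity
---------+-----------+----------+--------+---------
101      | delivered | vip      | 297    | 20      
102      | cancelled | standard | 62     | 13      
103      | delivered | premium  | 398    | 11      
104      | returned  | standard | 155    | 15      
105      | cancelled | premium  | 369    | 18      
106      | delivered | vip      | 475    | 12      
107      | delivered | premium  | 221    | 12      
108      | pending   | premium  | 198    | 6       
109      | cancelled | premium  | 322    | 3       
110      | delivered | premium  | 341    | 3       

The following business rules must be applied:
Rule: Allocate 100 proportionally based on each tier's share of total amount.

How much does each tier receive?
premium: 65.15, standard: 7.65, vip: 27.2

Step 1: Calculate total amount = 2838
Step 2: Calculate each tier's proportion:
  premium: 1849/2838 = 65.15% → 65.15
  standard: 217/2838 = 7.65% → 7.65
  vip: 772/2838 = 27.20% → 27.2
Step 3: Verify: sum of allocations ≈ 100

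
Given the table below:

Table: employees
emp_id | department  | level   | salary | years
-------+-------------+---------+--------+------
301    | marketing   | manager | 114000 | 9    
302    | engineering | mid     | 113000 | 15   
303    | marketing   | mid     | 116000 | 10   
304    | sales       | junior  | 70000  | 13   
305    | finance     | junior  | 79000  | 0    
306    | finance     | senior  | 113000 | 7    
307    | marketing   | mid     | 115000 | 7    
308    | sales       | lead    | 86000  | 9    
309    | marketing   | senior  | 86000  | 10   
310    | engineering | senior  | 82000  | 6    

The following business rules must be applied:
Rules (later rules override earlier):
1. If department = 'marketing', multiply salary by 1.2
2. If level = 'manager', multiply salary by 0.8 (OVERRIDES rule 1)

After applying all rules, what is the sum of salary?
1014600.0

Step 1: Rule 2 takes priority for records with level = 'manager'
  - 1 records: 114000 × 0.8 = 91200.0
Step 2: Rule 1 applies to remaining records with department = 'marketing'
  - 3 records: 317000 × 1.2 = 380400.0
Step 3: Other records unchanged: 543000
Step 4: Final sum = 91200.0 + 380400.0 + 543000 = 1014600.0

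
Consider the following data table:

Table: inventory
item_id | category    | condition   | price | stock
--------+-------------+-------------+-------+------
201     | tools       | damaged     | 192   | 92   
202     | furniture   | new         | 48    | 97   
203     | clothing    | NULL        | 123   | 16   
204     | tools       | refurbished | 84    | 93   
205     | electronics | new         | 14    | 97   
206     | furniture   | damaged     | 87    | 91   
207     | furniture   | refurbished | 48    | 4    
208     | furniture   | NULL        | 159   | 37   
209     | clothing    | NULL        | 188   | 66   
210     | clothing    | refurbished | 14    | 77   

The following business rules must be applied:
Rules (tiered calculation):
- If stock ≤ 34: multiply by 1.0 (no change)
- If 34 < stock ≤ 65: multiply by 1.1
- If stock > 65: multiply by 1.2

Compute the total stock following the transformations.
796.3

Step 1: Tier 1 (stock ≤ 34): 2 records, sum = 20 × 1.0 = 20.0
Step 2: Tier 2 (34 < stock ≤ 65): 1 records, sum = 37 × 1.1 = 40.7
Step 3: Tier 3 (stock > 65): 7 records, sum = 613 × 1.2 = 735.6
Step 4: Final sum = 20.0 + 40.7 + 735.6 = 796.3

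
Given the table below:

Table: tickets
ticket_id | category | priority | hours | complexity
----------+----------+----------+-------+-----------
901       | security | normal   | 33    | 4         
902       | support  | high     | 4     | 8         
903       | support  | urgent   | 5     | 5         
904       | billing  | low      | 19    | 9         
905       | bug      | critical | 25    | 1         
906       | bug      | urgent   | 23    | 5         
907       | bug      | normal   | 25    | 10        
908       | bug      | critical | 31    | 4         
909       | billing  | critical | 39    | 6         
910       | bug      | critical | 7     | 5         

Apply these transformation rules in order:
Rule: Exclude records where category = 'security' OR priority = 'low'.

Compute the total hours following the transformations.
159

Step 1: Find records where category = 'security' OR priority = 'low'
Step 2: 2 records match, summing to 52
Step 3: Original sum: 211
Step 4: Remaining sum = 211 - 52 = 159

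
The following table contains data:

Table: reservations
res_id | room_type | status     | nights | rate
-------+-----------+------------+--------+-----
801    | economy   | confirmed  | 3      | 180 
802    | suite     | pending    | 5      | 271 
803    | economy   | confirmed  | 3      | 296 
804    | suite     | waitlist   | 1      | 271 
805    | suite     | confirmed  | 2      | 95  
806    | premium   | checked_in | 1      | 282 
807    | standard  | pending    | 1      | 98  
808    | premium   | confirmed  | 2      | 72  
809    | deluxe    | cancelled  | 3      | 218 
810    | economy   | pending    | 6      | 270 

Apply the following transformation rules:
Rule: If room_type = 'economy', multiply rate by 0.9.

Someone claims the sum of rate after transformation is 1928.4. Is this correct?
No, the correct result is 1978.4.

Step 1: Calculate the correct sum after transformation
Step 2: Apply multiplier 0.9 to records where room_type = 'economy'
Step 3: Correct result = 1978.4
Step 4: Claimed result = 1928.4
Step 5: 1978.4 ≠ 1928.4
Conclusion: The claimed result is incorrect. The correct answer is 1978.4.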